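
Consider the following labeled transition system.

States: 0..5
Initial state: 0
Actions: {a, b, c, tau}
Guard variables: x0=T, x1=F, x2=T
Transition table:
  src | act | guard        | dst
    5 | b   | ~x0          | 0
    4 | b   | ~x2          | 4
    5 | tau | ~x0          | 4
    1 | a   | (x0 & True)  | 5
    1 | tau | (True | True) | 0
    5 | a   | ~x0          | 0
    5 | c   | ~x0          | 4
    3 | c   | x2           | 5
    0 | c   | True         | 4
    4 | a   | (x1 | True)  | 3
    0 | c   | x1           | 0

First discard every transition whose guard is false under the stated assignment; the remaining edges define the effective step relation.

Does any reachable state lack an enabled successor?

R = {0,3,4,5}
  0: c→4  [deg 1]
  3: c→5  [deg 1]
  4: a→3  [deg 1]
  5: ∅  [STUCK]
witness 5: c·a·c

Answer: DEADLOCK at state 5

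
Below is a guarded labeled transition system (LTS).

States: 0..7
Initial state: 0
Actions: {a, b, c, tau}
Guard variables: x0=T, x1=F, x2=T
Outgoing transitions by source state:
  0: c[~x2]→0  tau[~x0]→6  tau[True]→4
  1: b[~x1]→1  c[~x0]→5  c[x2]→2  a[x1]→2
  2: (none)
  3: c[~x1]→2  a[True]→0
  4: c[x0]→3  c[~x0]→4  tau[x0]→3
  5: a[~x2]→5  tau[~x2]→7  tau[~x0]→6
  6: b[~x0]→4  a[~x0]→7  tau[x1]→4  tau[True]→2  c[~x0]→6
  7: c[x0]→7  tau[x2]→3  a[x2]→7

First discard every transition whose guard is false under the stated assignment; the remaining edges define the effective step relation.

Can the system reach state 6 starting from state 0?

Guard filter leaves 11 enabled edge(s).
L0 = {0}
L1 = {4}  cumulative {0,4}
L2 = {3}  cumulative {0,3,4}
L3 = {2}  cumulative {0,2,3,4}
R = {0,2,3,4}

Answer: UNREACHABLE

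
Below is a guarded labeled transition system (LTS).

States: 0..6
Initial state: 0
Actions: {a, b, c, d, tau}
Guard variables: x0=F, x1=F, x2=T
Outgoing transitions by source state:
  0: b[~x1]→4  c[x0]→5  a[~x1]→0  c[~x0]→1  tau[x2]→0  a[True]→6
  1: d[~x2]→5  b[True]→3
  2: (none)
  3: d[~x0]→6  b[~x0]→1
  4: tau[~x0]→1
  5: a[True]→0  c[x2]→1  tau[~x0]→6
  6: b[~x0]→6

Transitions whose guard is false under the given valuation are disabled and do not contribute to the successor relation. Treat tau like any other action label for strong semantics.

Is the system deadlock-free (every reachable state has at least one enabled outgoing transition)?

Answer: DEADLOCK-FREE

Working:
Reach set: {0,1,3,4,6}
  0: a→0  a→6  b→4  c→1  tau→0  [5 out]
  1: b→3  [1 out]
  3: b→1  d→6  [2 out]
  4: tau→1  [1 out]
  6: b→6  [1 out]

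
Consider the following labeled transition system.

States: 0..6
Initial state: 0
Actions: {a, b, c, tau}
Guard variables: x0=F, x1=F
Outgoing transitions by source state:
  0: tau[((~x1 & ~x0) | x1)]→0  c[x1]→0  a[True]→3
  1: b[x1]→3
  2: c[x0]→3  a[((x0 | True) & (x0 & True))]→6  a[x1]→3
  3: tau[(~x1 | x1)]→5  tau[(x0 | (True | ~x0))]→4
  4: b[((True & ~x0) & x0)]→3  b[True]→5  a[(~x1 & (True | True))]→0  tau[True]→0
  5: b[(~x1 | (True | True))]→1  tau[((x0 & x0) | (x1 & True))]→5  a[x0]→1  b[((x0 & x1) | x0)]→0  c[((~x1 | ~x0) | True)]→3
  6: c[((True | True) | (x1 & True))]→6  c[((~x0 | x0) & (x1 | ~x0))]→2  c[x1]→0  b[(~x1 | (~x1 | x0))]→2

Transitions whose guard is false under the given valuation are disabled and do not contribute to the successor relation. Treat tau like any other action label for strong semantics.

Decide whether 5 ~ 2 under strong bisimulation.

Compute ~ classes (split until stable):
  π0 = {{0,1,2,3,4,5,6}}
  π1 = {{0},{1,2},{3},{4},{5,6}}
  π2 = {{0},{1,2},{3},{4},{5},{6}}
stable after 3 split(s): 6 block(s)
5∈{5}, 2∈{1,2}

Answer: NOT BISIMILAR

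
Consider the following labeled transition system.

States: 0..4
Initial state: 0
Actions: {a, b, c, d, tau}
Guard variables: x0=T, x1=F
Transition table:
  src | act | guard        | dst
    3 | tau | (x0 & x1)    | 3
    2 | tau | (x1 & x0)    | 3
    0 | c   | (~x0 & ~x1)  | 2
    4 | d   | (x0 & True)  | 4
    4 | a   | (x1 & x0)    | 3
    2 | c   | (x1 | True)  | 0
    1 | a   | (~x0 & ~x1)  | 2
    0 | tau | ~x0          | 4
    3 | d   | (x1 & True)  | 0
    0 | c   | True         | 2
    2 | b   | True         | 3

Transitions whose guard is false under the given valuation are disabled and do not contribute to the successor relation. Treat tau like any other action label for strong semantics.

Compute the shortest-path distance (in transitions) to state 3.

Breadth-first toward 3:
  Layer 0: {0}
  Layer 1: {2}
  Layer 2: {3}
3 enters at depth 2; path c·b

Answer: 2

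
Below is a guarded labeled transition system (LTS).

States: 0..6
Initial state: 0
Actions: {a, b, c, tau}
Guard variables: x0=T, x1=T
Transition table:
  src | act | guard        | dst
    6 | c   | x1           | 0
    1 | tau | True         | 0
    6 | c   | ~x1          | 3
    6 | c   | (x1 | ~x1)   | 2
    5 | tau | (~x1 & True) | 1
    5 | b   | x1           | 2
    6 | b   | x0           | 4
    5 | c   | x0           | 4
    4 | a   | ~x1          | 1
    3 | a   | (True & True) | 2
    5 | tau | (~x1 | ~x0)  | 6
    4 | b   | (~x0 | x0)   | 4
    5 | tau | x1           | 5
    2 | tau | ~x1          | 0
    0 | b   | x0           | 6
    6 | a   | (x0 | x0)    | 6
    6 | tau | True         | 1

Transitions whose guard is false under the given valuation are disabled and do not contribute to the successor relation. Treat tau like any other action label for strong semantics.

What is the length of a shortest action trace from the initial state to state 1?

Answer: 2

Trace:
Breadth-first toward 1:
  Layer 0: {0}
  Layer 1: {6}
  Layer 2: {1,2,4}
first hit 1 at d=2 via b·tau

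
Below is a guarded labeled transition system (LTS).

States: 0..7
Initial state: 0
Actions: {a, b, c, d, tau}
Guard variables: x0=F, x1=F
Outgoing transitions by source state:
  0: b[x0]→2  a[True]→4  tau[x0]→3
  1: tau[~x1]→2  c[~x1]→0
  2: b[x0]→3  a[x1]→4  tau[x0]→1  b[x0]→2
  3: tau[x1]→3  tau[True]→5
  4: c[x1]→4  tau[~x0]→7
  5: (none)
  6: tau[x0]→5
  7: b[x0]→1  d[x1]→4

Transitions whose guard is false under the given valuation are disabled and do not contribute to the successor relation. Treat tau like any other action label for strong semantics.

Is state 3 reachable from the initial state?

Answer: UNREACHABLE

Analysis:
Guard filter leaves 5 enabled edge(s).
Layer 0: {0}
Layer 1: {4}  cumulative {0,4}
Layer 2: {7}  cumulative {0,4,7}
R = {0,4,7}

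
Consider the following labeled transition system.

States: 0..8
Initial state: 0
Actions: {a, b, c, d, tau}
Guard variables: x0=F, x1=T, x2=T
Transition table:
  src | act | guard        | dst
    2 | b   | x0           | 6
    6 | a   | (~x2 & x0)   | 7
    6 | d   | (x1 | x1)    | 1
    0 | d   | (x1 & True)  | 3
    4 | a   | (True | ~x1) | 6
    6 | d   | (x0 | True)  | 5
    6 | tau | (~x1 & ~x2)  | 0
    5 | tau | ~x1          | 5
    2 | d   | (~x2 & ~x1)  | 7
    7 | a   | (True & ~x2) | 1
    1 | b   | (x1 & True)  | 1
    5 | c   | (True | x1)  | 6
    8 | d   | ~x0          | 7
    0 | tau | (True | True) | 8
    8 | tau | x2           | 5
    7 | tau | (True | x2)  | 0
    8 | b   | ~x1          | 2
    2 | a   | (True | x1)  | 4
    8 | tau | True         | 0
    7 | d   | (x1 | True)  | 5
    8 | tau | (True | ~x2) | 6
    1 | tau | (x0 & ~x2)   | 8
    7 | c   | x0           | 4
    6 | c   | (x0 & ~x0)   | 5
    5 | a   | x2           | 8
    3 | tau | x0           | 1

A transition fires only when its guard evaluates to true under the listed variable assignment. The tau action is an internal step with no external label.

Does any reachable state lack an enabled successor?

Reach set: {0,1,3,5,6,7,8}
  0: d→3  tau→8  [deg 2]
  1: b→1  [deg 1]
  3: ∅  [no exit]
  5: a→8  c→6  [deg 2]
  6: d→1  d→5  [deg 2]
  7: d→5  tau→0  [deg 2]
  8: d→7  tau→0  tau→5  tau→6  [deg 4]
Path to 3: d

Answer: DEADLOCK at state 3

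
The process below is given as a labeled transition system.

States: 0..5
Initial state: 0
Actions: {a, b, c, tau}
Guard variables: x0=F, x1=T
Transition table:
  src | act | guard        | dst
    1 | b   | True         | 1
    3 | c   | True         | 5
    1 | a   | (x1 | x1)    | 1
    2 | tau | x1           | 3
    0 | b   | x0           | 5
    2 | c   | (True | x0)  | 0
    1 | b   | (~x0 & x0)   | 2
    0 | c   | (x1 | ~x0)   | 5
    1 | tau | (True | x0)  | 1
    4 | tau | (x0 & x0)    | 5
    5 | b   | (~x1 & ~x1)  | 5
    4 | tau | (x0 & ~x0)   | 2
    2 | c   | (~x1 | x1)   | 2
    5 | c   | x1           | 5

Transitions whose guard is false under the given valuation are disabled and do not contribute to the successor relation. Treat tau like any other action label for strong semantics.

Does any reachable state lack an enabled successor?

Answer: DEADLOCK-FREE

Trace:
Reach set: {0,5}
  0: c→5  [deg 1]
  5: c→5  [deg 1]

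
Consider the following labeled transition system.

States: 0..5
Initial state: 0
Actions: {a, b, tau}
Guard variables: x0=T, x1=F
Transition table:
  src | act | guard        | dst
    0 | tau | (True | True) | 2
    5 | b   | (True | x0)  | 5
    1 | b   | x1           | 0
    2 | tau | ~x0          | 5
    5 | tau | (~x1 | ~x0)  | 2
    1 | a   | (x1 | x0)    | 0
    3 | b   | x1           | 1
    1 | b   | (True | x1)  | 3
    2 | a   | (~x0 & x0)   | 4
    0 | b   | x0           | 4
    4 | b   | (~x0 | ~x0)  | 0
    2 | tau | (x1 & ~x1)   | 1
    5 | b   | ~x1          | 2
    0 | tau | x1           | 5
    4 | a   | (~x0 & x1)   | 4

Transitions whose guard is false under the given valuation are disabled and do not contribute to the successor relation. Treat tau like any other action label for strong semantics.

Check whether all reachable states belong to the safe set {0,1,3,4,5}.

Safe = {0,1,3,4,5}
Reach set: {0,2,4}
  0: ✓
  2: VIOLATES
  4: ✓
reach 2 via tau — violates

Answer: INVARIANT VIOLATED at state 2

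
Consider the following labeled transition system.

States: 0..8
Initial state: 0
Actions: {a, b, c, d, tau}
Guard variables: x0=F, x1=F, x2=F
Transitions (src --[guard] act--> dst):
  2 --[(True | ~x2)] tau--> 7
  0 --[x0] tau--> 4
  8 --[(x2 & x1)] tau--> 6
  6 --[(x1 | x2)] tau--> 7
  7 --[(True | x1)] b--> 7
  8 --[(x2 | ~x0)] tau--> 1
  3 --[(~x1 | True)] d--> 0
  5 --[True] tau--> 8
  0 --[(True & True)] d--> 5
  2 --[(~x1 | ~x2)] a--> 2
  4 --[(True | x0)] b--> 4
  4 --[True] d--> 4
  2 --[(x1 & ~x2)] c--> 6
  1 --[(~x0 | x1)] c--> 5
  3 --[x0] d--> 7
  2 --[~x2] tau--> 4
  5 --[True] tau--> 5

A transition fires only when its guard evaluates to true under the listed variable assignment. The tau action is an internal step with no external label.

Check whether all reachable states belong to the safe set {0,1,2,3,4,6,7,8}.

Safe = {0,1,2,3,4,6,7,8}
Reach set: {0,1,5,8}
  0: safe
  1: safe
  5: VIOLATES
  8: safe
counterexample path to 5: d

Answer: INVARIANT VIOLATED at state 5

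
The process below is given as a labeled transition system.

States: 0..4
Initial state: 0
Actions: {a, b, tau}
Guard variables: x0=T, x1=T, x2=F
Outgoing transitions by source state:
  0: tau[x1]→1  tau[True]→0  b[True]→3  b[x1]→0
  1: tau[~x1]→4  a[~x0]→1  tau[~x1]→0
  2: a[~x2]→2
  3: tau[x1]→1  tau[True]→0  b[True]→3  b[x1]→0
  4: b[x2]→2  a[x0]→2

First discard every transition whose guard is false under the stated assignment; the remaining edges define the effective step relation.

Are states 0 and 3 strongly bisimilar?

Bisimulation quotient by refinement:
  round 0: {{0,1,2,3,4}}
  round 1: {{0,3},{1},{2,4}}
3 equivalence class(es) (converged in 2)
[0]={0,3}  [3]={0,3}

Answer: BISIMILAR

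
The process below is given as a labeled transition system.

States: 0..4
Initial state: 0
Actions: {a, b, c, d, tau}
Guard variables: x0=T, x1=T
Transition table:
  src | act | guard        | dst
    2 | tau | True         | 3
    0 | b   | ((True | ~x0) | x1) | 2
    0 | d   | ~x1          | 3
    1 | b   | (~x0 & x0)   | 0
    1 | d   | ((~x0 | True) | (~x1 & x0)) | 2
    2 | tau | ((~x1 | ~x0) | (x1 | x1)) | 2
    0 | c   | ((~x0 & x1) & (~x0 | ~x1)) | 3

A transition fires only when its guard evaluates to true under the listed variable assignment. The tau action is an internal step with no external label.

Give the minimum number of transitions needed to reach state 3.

Answer: 2

Working:
Layered search for 3:
  Layer 0: {0}
  Layer 1: {2}
  Layer 2: {3}
first hit 3 at d=2 via b·tau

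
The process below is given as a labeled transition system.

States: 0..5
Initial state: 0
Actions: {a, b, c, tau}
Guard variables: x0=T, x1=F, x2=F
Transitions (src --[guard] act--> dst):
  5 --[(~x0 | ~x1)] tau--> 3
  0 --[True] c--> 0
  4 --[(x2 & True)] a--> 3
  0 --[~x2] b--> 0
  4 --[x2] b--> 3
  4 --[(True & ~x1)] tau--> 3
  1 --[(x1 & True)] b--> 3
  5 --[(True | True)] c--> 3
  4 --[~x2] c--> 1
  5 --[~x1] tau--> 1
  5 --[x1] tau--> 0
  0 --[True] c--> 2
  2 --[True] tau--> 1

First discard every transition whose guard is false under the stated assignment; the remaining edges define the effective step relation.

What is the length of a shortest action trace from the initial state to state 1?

Answer: 2

Analysis:
Breadth-first toward 1:
  Layer 0: {0}
  Layer 1: {2}
  Layer 2: {1}
1 enters at depth 2; path c·tau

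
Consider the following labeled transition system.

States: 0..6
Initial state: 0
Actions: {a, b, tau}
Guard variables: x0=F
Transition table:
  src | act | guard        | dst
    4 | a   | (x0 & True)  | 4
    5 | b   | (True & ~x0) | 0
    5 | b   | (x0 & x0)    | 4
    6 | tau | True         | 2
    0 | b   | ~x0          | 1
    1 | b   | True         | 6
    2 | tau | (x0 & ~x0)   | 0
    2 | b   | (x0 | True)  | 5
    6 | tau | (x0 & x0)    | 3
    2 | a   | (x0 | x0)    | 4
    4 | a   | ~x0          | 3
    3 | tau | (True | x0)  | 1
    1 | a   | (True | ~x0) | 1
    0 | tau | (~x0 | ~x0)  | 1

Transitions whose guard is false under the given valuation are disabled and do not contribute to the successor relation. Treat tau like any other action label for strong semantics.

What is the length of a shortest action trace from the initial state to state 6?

Answer: 2

Analysis:
Breadth-first toward 6:
  L0 = {0}
  L1 = {1}
  L2 = {6}
6 enters at depth 2; path b·b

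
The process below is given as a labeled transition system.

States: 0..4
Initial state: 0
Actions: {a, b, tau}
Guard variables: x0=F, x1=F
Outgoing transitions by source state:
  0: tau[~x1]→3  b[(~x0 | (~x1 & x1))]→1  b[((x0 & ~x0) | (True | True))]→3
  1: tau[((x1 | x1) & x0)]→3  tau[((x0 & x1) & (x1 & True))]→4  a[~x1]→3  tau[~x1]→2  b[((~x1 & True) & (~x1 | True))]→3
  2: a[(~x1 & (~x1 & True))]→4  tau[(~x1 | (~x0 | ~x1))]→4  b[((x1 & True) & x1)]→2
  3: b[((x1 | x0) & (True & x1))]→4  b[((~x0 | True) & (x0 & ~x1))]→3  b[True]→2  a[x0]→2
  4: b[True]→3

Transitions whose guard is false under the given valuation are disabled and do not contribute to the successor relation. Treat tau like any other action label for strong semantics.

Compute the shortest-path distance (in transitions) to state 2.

Answer: 2

Trace:
Breadth-first toward 2:
  Layer 0: {0}
  Layer 1: {1,3}
  Layer 2: {2}
first hit 2 at d=2 via b·tau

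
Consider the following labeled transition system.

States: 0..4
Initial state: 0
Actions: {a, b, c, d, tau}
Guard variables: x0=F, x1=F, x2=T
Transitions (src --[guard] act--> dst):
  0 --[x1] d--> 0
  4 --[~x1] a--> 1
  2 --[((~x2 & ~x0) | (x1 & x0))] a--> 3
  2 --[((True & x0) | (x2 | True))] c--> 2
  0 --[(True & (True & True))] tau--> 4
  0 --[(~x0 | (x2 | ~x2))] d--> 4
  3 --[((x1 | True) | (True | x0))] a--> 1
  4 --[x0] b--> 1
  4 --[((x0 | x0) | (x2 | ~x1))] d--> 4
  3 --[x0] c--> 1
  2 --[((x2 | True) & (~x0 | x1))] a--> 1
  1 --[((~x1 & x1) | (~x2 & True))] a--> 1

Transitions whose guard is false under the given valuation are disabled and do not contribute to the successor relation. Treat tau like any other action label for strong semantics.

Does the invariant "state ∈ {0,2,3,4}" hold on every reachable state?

Inv-set: {0,2,3,4}
Reachable = {0,1,4}
  0: safe
  1: outside
  4: safe
counterexample path to 1: tau·a

Answer: INVARIANT VIOLATED at state 1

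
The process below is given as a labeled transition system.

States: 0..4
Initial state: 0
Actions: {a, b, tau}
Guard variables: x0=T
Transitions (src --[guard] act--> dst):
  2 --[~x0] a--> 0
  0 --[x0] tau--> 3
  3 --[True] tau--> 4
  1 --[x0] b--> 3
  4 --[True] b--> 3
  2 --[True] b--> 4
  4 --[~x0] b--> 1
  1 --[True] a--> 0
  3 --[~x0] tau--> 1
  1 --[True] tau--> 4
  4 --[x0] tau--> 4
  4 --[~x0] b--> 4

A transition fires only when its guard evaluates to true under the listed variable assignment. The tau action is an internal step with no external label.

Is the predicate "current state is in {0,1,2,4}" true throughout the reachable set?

Answer: INVARIANT VIOLATED at state 3

Trace:
Safe = {0,1,2,4}
R = {0,3,4}
  0: ✓
  3: VIOLATES
  4: ✓
reach 3 via tau — violates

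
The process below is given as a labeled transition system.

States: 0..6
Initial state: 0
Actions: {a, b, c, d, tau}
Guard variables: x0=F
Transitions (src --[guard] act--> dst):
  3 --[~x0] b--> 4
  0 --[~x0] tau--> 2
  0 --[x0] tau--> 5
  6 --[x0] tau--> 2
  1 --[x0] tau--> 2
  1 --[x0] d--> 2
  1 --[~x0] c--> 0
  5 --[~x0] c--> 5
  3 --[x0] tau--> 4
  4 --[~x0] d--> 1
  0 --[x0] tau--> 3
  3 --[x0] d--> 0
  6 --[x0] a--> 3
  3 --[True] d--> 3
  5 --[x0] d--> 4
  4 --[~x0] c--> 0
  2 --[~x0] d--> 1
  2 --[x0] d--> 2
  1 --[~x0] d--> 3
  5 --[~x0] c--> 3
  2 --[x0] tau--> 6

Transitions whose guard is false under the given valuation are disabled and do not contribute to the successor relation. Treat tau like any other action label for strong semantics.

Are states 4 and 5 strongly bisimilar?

Bisimulation quotient by refinement:
  π0 = {{0,1,2,3,4,5,6}}
  π1 = {{0},{1,4},{2},{3},{5},{6}}
  π2 = {{0},{1},{2},{3},{4},{5},{6}}
Fixed point at round 3; 7 class(es).
[4]={4}  [5]={5}

Answer: NOT BISIMILAR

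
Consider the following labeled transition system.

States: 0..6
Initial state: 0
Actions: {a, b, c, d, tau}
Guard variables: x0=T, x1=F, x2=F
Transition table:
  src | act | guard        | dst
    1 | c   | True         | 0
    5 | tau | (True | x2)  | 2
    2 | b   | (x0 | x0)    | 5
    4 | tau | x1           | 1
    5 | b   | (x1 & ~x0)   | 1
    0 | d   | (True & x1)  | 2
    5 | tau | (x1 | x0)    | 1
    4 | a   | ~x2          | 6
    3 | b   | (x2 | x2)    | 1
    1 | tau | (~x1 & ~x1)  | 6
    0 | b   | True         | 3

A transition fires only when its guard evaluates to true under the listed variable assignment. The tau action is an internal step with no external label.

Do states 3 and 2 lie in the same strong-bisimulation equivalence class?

Bisimulation quotient by refinement:
  P[0] = {{0,1,2,3,4,5,6}}
  P[1] = {{0,2},{1},{3,6},{4},{5}}
  P[2] = {{0},{1},{2},{3,6},{4},{5}}
stable after 3 split(s): 6 block(s)
[3]={3,6}  [2]={2}

Answer: NOT BISIMILAR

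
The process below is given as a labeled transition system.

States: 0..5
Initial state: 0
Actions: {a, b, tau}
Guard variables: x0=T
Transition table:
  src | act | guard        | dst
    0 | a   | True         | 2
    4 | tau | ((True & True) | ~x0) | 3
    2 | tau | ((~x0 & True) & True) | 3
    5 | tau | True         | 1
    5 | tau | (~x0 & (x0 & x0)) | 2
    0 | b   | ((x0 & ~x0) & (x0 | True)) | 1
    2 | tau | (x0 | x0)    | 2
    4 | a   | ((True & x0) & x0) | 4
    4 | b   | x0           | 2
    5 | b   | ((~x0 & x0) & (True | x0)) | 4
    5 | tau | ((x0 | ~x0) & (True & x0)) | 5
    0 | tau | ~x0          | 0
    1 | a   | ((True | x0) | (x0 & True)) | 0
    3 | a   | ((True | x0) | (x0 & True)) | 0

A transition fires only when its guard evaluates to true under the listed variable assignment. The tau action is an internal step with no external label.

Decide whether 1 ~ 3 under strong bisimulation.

Answer: BISIMILAR

Analysis:
Bisimulation quotient by refinement:
  round 0: {{0,1,2,3,4,5}}
  round 1: {{0,1,3},{2,5},{4}}
  round 2: {{0},{1,3},{2},{4},{5}}
stable after 3 split(s): 5 block(s)
class of 1: {1,3}; class of 3: {1,3}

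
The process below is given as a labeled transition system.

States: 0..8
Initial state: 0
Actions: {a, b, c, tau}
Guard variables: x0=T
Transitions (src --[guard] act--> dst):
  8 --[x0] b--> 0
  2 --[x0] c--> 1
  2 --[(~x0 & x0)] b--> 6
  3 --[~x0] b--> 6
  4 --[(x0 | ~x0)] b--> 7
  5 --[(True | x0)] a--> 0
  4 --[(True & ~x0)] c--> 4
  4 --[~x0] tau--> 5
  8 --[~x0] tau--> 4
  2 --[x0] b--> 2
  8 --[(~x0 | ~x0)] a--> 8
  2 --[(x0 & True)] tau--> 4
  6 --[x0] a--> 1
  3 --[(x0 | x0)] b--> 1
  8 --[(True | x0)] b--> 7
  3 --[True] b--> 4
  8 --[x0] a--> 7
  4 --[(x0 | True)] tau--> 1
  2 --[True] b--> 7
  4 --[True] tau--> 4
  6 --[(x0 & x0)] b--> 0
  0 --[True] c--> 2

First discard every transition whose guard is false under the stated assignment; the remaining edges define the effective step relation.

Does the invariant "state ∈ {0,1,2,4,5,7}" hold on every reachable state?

Allowed set {0,1,2,4,5,7}
Reachable = {0,1,2,4,7}
  0: safe
  1: safe
  2: safe
  4: safe
  7: safe

Answer: INVARIANT HOLDS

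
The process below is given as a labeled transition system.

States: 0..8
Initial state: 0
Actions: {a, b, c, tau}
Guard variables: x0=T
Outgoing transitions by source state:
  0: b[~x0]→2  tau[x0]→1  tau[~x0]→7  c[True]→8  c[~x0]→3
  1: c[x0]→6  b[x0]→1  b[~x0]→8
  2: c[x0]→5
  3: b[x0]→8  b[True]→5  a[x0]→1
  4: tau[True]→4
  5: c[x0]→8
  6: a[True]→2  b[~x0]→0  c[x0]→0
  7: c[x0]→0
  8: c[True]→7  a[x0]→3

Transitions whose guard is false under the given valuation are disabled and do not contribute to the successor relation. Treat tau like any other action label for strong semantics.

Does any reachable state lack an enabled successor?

Reach set: {0,1,2,3,5,6,7,8}
  0: c→8  tau→1  [2 out]
  1: b→1  c→6  [2 out]
  2: c→5  [1 out]
  3: a→1  b→5  b→8  [3 out]
  5: c→8  [1 out]
  6: a→2  c→0  [2 out]
  7: c→0  [1 out]
  8: a→3  c→7  [2 out]

Answer: DEADLOCK-FREE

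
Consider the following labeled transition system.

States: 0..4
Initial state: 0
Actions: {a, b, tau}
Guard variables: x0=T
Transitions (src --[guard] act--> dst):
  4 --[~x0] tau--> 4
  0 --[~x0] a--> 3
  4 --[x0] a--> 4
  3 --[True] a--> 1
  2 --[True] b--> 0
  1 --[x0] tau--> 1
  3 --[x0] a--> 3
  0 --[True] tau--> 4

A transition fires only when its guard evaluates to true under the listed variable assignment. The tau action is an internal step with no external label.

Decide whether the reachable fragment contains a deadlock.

Reachable = {0,4}
  0: tau→4  [1 exit(s)]
  4: a→4  [1 exit(s)]

Answer: DEADLOCK-FREE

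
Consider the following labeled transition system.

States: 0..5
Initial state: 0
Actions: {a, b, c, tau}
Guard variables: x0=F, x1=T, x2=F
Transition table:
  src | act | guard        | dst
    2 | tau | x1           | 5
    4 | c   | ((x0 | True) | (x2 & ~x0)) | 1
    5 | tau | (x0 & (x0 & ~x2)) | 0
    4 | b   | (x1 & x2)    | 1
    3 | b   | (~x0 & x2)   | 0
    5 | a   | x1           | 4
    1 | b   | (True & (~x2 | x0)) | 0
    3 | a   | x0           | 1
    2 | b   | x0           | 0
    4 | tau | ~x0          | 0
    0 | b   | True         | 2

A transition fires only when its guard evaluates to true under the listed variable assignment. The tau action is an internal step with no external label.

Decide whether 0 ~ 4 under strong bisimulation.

Refine partition for ~:
  round 0: {{0,1,2,3,4,5}}
  round 1: {{0,1},{2},{3},{4},{5}}
  round 2: {{0},{1},{2},{3},{4},{5}}
stable after 3 split(s): 6 block(s)
0∈{0}, 4∈{4}

Answer: NOT BISIMILAR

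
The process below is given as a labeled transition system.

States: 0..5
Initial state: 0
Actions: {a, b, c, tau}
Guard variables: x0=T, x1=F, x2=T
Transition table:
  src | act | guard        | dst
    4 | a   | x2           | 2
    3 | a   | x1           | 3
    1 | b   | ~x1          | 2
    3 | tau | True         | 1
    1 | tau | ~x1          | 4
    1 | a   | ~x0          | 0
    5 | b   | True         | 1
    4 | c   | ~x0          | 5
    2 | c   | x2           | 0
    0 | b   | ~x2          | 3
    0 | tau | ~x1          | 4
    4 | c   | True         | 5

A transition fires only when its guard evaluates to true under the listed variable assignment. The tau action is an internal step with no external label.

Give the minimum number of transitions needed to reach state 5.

Breadth-first toward 5:
  depth 0: {0}
  depth 1: {4}
  depth 2: {2,5}
depth(5)=2, e.g. tau·c

Answer: 2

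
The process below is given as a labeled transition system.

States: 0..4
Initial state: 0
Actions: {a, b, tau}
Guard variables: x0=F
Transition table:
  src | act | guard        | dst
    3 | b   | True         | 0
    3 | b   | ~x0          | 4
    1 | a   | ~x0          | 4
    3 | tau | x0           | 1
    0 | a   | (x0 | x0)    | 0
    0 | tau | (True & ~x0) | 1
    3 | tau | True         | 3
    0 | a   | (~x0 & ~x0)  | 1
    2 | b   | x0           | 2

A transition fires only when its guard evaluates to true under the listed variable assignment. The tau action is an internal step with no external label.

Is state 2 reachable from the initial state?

After dropping false guards: 6 live edges.
Layer 0: {0}
Layer 1: {1}  cumulative {0,1}
Layer 2: {4}  cumulative {0,1,4}
R = {0,1,4}

Answer: UNREACHABLE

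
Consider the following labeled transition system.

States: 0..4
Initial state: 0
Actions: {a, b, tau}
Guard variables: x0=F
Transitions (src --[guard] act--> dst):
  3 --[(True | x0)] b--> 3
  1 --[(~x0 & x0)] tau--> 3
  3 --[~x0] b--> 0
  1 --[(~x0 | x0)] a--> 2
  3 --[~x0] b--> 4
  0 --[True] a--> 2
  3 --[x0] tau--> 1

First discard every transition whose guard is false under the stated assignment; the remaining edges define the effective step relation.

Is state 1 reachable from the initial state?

5 transition(s) survive guard evaluation.
Layer 0: {0}
Layer 1: {2}  total {0,2}
Reachable = {0,2}

Answer: UNREACHABLE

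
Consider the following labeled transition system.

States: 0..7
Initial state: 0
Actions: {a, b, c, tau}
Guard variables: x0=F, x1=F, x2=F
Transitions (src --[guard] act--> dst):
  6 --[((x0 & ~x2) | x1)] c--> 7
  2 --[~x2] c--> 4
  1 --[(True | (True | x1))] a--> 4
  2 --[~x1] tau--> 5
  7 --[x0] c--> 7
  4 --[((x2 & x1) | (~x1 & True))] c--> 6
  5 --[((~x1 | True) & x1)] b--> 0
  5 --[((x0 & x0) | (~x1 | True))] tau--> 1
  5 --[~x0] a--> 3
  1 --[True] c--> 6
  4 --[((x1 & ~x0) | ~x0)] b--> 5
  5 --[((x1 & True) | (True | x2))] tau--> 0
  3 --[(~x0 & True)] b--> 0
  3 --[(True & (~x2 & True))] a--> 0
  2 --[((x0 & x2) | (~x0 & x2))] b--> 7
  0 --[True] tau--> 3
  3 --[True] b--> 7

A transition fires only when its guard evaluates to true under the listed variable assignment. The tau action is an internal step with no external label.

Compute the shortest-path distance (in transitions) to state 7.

BFS to 7:
  depth 0: {0}
  depth 1: {3}
  depth 2: {7}
depth(7)=2, e.g. tau·b

Answer: 2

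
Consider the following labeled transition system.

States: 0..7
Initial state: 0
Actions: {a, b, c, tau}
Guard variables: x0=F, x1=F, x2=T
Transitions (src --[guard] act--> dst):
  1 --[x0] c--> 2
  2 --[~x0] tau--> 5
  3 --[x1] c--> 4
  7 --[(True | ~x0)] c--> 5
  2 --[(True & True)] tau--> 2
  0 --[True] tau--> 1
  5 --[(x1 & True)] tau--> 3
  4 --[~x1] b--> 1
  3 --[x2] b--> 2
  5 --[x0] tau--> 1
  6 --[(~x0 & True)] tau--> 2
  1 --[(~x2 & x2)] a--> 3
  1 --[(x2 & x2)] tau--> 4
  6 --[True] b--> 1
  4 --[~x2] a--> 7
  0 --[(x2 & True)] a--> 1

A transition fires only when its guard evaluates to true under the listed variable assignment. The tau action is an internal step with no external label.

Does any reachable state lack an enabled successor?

Reachable = {0,1,4}
  0: a→1  tau→1  [2 exit(s)]
  1: tau→4  [1 exit(s)]
  4: b→1  [1 exit(s)]

Answer: DEADLOCK-FREE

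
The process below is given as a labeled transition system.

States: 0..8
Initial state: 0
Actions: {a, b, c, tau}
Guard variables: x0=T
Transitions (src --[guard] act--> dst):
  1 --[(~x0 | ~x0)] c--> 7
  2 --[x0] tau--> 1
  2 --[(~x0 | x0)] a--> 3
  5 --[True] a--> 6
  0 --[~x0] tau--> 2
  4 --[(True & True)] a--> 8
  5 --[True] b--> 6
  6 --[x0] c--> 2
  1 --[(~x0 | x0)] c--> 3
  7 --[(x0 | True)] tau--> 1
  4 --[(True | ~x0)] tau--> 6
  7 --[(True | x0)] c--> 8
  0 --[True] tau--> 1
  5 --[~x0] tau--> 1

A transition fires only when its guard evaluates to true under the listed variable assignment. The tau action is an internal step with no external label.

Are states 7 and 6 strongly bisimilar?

Compute ~ classes (split until stable):
  round 0: {{0,1,2,3,4,5,6,7,8}}
  round 1: {{0},{1,6},{2,4},{3,8},{5},{7}}
  round 2: {{0},{1},{2,4},{3,8},{5},{6},{7}}
  round 3: {{0},{1},{2},{3,8},{4},{5},{6},{7}}
Fixed point at round 4; 8 class(es).
7∈{7}, 6∈{6}

Answer: NOT BISIMILAR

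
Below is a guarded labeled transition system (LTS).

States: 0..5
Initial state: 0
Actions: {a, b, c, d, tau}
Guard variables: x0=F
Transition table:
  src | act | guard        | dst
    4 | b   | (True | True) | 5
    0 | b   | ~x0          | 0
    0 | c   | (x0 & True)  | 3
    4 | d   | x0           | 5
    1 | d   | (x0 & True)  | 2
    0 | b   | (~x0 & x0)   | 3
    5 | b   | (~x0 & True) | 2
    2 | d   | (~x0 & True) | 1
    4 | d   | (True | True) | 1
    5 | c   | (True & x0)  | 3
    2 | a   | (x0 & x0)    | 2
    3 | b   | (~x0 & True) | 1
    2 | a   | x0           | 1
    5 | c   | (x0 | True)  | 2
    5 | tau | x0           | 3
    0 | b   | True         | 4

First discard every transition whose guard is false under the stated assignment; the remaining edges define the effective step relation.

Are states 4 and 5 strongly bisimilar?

Answer: NOT BISIMILAR

Trace:
Compute ~ classes (split until stable):
  π0 = {{0,1,2,3,4,5}}
  π1 = {{0,3},{1},{2},{4},{5}}
  π2 = {{0},{1},{2},{3},{4},{5}}
stable after 3 split(s): 6 block(s)
[4]={4}  [5]={5}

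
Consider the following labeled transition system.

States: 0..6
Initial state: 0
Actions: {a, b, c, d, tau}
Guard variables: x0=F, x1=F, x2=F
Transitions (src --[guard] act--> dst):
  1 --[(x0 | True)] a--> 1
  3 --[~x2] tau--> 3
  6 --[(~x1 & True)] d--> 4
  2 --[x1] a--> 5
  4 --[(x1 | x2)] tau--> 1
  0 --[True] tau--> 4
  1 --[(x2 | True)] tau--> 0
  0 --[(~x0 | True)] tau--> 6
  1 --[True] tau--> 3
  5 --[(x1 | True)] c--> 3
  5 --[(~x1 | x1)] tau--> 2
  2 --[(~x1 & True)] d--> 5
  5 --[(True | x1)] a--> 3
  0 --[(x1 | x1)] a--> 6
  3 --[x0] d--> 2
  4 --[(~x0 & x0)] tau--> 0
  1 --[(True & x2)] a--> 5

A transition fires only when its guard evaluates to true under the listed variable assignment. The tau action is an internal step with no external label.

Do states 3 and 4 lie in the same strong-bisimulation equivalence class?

Answer: NOT BISIMILAR

Analysis:
Compute ~ classes (split until stable):
  round 0: {{0,1,2,3,4,5,6}}
  round 1: {{0,3},{1},{2,6},{4},{5}}
  round 2: {{0},{1},{2},{3},{4},{5},{6}}
Fixed point at round 3; 7 class(es).
class of 3: {3}; class of 4: {4}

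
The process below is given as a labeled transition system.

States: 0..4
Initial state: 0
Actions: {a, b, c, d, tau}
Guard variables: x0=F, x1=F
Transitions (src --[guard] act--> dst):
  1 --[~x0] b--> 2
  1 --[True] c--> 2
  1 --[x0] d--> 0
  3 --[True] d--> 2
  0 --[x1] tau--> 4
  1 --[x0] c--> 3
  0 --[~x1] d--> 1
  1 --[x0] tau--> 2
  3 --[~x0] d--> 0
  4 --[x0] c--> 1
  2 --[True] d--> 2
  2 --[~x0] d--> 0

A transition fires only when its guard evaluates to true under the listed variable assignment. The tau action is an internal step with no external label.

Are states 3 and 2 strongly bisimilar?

Answer: BISIMILAR

Working:
Bisimulation quotient by refinement:
  round 0: {{0,1,2,3,4}}
  round 1: {{0,2,3},{1},{4}}
  round 2: {{0},{1},{2,3},{4}}
Fixed point at round 3; 4 class(es).
[3]={2,3}  [2]={2,3}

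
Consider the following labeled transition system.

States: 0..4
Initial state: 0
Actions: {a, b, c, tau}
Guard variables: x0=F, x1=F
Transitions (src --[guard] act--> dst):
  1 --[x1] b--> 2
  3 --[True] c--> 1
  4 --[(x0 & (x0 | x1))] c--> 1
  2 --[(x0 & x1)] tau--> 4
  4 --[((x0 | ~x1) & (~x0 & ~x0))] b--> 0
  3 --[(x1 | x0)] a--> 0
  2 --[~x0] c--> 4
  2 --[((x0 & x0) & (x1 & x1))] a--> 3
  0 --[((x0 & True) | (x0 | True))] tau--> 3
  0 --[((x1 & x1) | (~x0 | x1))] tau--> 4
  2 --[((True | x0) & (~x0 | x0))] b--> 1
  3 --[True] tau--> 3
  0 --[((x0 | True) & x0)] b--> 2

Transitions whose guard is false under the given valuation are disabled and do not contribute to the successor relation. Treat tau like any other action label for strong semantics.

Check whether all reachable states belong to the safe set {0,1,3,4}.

Inv-set: {0,1,3,4}
Reachable = {0,1,3,4}
  0: ✓
  1: ✓
  3: ✓
  4: ✓

Answer: INVARIANT HOLDS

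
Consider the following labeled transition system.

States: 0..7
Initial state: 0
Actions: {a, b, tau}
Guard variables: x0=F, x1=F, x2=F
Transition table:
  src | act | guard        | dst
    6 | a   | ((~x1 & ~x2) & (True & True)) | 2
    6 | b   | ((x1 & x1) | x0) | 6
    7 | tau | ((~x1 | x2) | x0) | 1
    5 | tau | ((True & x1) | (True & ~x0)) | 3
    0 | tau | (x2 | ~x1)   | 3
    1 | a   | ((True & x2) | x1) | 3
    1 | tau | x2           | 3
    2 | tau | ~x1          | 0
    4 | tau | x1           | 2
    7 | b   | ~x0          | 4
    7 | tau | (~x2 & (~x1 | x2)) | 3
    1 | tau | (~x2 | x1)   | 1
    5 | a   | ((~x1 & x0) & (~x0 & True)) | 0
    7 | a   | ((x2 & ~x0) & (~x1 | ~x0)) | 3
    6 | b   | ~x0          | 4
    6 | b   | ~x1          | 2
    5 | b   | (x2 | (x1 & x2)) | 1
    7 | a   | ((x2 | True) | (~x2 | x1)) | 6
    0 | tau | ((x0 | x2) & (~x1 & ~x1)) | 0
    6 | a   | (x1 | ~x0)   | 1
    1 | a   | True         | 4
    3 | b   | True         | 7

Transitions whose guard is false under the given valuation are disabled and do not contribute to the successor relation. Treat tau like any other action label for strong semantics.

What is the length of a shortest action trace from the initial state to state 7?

Breadth-first toward 7:
  L0 = {0}
  L1 = {3}
  L2 = {7}
first hit 7 at d=2 via tau·b

Answer: 2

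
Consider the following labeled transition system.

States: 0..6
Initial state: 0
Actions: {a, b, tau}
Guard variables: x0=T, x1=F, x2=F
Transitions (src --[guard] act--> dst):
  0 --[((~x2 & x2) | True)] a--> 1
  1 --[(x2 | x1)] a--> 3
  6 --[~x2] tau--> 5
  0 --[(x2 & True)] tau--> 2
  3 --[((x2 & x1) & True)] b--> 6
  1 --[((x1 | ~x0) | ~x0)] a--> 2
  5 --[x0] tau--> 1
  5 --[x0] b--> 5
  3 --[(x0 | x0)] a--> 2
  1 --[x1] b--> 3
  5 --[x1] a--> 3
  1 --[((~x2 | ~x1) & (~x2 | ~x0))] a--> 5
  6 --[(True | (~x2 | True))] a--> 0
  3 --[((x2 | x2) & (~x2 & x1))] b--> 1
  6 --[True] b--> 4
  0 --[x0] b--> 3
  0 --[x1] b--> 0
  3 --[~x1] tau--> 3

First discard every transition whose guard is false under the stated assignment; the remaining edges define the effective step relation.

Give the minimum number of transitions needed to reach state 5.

BFS to 5:
  L0 = {0}
  L1 = {1,3}
  L2 = {2,5}
5 enters at depth 2; path a·a

Answer: 2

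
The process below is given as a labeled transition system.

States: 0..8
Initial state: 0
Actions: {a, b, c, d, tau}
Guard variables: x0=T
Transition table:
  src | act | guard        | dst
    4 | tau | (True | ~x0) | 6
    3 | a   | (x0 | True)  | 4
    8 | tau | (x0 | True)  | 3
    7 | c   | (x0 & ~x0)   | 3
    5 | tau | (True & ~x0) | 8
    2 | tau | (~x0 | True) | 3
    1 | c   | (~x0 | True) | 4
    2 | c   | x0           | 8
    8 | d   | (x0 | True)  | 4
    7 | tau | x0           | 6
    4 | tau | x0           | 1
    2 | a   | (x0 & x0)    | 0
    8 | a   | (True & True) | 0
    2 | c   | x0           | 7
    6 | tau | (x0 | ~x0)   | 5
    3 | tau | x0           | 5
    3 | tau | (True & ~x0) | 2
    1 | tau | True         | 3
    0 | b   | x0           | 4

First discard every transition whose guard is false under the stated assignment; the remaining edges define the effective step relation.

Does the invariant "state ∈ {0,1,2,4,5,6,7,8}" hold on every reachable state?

Answer: INVARIANT VIOLATED at state 3

Trace:
Allowed set {0,1,2,4,5,6,7,8}
Reachable = {0,1,3,4,5,6}
  0: safe
  1: safe
  3: outside
  4: safe
  5: safe
  6: safe
counterexample path to 3: b·tau·tau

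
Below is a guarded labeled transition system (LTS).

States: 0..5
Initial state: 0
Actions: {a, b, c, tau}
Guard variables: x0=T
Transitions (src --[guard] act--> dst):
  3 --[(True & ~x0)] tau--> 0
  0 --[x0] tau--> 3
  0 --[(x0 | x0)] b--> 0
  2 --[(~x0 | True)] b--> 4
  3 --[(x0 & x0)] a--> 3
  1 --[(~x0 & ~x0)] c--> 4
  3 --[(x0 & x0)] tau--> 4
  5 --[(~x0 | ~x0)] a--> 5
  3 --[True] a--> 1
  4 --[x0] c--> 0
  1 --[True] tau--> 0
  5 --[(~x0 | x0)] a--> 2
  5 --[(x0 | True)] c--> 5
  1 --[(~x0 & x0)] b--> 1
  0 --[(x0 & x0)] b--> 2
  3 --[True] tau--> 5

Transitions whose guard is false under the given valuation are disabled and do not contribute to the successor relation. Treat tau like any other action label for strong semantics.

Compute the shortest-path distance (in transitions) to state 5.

Layered search for 5:
  depth 0: {0}
  depth 1: {2,3}
  depth 2: {1,4,5}
first hit 5 at d=2 via tau·tau

Answer: 2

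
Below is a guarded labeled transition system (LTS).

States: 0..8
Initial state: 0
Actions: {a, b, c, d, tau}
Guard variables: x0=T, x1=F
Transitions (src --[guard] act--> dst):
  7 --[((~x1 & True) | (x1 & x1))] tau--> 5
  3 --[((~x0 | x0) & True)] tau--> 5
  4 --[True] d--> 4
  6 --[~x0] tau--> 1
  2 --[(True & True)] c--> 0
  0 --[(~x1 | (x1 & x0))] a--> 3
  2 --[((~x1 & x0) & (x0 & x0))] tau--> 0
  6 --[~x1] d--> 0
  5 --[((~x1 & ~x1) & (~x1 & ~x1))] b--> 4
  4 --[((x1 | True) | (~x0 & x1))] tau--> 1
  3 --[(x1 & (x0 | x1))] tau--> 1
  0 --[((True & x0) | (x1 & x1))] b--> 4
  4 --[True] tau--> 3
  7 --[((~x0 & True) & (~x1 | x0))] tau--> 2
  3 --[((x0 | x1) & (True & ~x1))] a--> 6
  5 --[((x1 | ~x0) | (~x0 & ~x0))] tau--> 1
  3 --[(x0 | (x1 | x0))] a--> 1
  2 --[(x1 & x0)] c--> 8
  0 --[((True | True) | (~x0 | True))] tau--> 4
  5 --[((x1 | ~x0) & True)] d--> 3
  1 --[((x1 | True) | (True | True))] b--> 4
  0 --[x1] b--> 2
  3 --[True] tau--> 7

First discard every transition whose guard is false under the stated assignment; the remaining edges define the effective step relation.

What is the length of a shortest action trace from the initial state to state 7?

Answer: 2

Trace:
Breadth-first toward 7:
  depth 0: {0}
  depth 1: {3,4}
  depth 2: {1,5,6,7}
first hit 7 at d=2 via a·tau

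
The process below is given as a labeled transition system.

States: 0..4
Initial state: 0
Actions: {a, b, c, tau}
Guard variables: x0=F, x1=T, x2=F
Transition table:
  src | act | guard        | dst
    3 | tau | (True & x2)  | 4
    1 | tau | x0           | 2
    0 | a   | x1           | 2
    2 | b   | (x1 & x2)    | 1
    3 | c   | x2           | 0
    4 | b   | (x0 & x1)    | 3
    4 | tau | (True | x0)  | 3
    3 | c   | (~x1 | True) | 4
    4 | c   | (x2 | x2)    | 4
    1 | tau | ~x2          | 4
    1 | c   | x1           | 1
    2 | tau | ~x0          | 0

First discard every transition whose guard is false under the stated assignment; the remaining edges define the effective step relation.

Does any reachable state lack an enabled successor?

Reachable = {0,2}
  0: a→2  [1 exit(s)]
  2: tau→0  [1 exit(s)]

Answer: DEADLOCK-FREE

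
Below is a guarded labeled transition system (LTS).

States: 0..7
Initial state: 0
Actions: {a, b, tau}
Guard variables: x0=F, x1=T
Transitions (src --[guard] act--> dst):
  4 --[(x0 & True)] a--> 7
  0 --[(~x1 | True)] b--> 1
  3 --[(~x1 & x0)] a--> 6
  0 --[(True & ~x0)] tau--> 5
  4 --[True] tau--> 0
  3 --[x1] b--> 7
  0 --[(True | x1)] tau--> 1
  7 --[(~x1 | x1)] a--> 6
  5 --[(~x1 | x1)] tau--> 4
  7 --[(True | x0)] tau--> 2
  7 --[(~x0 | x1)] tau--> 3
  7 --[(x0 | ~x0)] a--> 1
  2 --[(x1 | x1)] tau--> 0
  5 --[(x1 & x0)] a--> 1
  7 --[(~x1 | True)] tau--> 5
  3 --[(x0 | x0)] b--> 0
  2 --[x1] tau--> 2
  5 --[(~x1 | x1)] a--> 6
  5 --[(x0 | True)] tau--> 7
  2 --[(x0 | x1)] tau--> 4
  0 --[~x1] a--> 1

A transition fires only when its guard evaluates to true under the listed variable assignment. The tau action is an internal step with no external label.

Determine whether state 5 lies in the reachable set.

Answer: REACHABLE

Working:
After dropping false guards: 16 live edges.
L0 = {0}
L1 = {1,5}  now seen {0,1,5}
L2 = {4,6,7}  now seen {0,1,4,5,6,7}
L3 = {2,3}  now seen {0,1,2,3,4,5,6,7}
R = {0,1,2,3,4,5,6,7}
witness 5: tau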